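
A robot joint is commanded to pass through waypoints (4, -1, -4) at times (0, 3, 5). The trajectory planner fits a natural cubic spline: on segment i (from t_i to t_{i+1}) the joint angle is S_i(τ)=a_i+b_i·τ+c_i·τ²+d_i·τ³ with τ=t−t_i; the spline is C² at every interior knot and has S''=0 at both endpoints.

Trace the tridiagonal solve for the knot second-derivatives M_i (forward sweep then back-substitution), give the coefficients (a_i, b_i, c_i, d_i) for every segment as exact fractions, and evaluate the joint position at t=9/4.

  seg 0: a=4 b=-103/60 c=0 d=1/180
  seg 1: a=-1 b=-47/30 c=1/20 d=-1/120
S(9/4) = 257/1280

Δ: Δ0=-5/3, Δ1=-3/2
row 1: diag=10, rhs=1; c'=1/5, d'=1/10
back: M1=1/10
M: M0=0, M1=1/10, M2=0
seg 0: a=4, c=M0/2=0, d=(M1−M0)/(6·3)=1/180, b=Δ0−h0·(2M0+M1)/6=-103/60
seg 1: a=-1, c=M1/2=1/20, d=(M2−M1)/(6·2)=-1/120, b=Δ1−h1·(2M1+M2)/6=-47/30
t_q=9/4 → seg 0, τ=9/4; S=4+-103/60·τ+0·τ²+1/180·τ³=257/1280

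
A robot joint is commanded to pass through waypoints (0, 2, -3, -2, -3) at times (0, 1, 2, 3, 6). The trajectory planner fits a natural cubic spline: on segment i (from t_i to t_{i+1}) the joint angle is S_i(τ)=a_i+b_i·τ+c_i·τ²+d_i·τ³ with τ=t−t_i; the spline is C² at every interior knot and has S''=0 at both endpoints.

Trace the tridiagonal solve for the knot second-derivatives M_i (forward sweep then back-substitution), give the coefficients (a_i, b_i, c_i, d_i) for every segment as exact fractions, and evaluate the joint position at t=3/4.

Δ: Δ0=2, Δ1=-5, Δ2=1, Δ3=-1/3
row 1: diag=4, rhs=-42; c'=1/4, d'=-21/2
row 2: denom=4−1·1/4=15/4; d'=(36−1·-21/2)/(15/4)=62/5
row 3: denom=8−1·4/15=116/15; d'=(-8−1·62/5)/(116/15)=-153/58
back: M3=-153/58
back: M2=62/5−4/15·-153/58=380/29
back: M1=-21/2−1/4·380/29=-799/58
M: M0=0, M1=-799/58, M2=380/29, M3=-153/58, M4=0
seg 0: a=0, c=M0/2=0, d=(M1−M0)/(6·1)=-799/348, b=Δ0−h0·(2M0+M1)/6=1495/348
seg 1: a=2, c=M1/2=-799/116, d=(M2−M1)/(6·1)=1559/348, b=Δ1−h1·(2M1+M2)/6=-451/174
seg 2: a=-3, c=M2/2=190/29, d=(M3−M2)/(6·1)=-913/348, b=Δ2−h2·(2M2+M3)/6=-1019/348
seg 3: a=-2, c=M3/2=-153/116, d=(M4−M3)/(6·3)=17/116, b=Δ3−h3·(2M3+M4)/6=401/174
t_q=3/4 → seg 0, τ=3/4; S=0+1495/348·τ+0·τ²+-799/348·τ³=16729/7424

  seg 0: a=0 b=1495/348 c=0 d=-799/348
  seg 1: a=2 b=-451/174 c=-799/116 d=1559/348
  seg 2: a=-3 b=-1019/348 c=190/29 d=-913/348
  seg 3: a=-2 b=401/174 c=-153/116 d=17/116
S(3/4) = 16729/7424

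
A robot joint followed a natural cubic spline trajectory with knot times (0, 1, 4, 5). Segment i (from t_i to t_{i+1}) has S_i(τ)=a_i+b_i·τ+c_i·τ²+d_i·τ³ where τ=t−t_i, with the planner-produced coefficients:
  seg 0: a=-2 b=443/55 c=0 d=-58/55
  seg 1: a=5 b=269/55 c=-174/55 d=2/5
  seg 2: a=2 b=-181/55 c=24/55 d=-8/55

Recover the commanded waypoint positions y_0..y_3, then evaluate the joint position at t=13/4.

y_0 = S_0(0) = a_0 = -2
y_1 = S_1(0) = a_1 = 5
y_2 = S_2(0) = a_2 = 2
y_3 = S_2(1) = -1
t_q=13/4 is in segment 1 (τ=9/4); S_1(τ)=7999/1760

y_0=-2 y_1=5 y_2=2 y_3=-1
S(13/4) = 7999/1760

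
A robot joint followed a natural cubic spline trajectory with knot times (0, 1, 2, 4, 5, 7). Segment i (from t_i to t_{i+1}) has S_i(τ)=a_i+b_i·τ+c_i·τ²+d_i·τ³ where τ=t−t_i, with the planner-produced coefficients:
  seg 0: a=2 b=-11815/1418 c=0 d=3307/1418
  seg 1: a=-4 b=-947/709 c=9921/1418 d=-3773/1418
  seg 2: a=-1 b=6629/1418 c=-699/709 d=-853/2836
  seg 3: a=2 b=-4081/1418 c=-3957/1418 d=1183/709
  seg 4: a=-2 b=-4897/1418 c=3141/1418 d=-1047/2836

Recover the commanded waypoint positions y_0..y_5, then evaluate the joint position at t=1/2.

y_0 = S_0(0) = a_0 = 2
y_1 = S_1(0) = a_1 = -4
y_2 = S_2(0) = a_2 = -1
y_3 = S_3(0) = a_3 = 2
y_4 = S_4(0) = a_4 = -2
y_5 = S_4(2) = -3
t_q=1/2 is in segment 0 (τ=1/2); S_0(τ)=-21265/11344

y_0=2 y_1=-4 y_2=-1 y_3=2 y_4=-2 y_5=-3
S(1/2) = -21265/11344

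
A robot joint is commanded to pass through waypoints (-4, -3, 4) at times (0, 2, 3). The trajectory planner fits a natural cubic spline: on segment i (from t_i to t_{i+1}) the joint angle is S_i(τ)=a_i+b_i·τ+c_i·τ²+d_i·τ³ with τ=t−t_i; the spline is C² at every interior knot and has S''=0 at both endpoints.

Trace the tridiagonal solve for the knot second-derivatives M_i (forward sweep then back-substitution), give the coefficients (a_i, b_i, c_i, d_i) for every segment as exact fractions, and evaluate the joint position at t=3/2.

Δ: Δ0=1/2, Δ1=7
row 1: diag=6, rhs=39; c'=1/6, d'=13/2
back: M1=13/2
M: M0=0, M1=13/2, M2=0
seg 0: a=-4, c=M0/2=0, d=(M1−M0)/(6·2)=13/24, b=Δ0−h0·(2M0+M1)/6=-5/3
seg 1: a=-3, c=M1/2=13/4, d=(M2−M1)/(6·1)=-13/12, b=Δ1−h1·(2M1+M2)/6=29/6
t_q=3/2 → seg 0, τ=3/2; S=-4+-5/3·τ+0·τ²+13/24·τ³=-299/64

  seg 0: a=-4 b=-5/3 c=0 d=13/24
  seg 1: a=-3 b=29/6 c=13/4 d=-13/12
S(3/2) = -299/64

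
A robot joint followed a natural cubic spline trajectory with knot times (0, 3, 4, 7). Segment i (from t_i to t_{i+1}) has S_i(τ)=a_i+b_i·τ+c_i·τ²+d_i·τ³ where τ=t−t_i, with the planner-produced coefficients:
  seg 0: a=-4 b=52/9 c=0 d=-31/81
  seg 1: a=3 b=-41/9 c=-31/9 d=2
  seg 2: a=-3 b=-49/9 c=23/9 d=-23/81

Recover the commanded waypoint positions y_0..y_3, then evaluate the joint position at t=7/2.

y_0 = S_0(0) = a_0 = -4
y_1 = S_1(0) = a_1 = 3
y_2 = S_2(0) = a_2 = -3
y_3 = S_2(3) = -4
t_q=7/2 is in segment 1 (τ=1/2); S_1(τ)=1/9

y_0=-4 y_1=3 y_2=-3 y_3=-4
S(7/2) = 1/9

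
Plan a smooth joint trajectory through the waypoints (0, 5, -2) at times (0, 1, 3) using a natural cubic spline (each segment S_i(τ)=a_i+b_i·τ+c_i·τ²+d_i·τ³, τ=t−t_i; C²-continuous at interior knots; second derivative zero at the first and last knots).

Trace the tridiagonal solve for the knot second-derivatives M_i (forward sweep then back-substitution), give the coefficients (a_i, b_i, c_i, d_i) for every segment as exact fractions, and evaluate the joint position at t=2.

  seg 0: a=0 b=77/12 c=0 d=-17/12
  seg 1: a=5 b=13/6 c=-17/4 d=17/24
S(2) = 29/8

Δ: Δ0=5, Δ1=-7/2
row 1: diag=6, rhs=-51; c'=1/3, d'=-17/2
back: M1=-17/2
M: M0=0, M1=-17/2, M2=0
seg 0: a=0, c=M0/2=0, d=(M1−M0)/(6·1)=-17/12, b=Δ0−h0·(2M0+M1)/6=77/12
seg 1: a=5, c=M1/2=-17/4, d=(M2−M1)/(6·2)=17/24, b=Δ1−h1·(2M1+M2)/6=13/6
t_q=2 → seg 1, τ=1; S=5+13/6·τ+-17/4·τ²+17/24·τ³=29/8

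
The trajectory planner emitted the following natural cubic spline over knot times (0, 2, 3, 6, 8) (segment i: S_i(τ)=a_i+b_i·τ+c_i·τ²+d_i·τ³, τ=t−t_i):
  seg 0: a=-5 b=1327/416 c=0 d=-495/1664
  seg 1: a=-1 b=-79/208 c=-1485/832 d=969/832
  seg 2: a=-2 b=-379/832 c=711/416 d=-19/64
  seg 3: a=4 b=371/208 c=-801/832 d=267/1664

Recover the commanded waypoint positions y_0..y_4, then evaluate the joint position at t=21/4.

y_0=-5 y_1=-1 y_2=-2 y_3=4 y_4=5
S(21/4) = 119593/53248

y_0 = S_0(0) = a_0 = -5
y_1 = S_1(0) = a_1 = -1
y_2 = S_2(0) = a_2 = -2
y_3 = S_3(0) = a_3 = 4
y_4 = S_3(2) = 5
t_q=21/4 is in segment 2 (τ=9/4); S_2(τ)=119593/53248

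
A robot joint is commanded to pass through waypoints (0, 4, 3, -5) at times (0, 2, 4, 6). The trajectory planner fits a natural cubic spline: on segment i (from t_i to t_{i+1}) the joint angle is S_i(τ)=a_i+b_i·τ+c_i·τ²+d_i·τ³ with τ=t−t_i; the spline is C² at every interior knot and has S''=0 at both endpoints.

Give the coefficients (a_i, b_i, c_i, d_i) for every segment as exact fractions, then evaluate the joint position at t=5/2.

  seg 0: a=0 b=73/30 c=0 d=-13/120
  seg 1: a=4 b=17/15 c=-13/20 d=-1/12
  seg 2: a=3 b=-37/15 c=-23/20 d=23/120
S(5/2) = 703/160

Δ: Δ0=2, Δ1=-1/2, Δ2=-4
row 1: diag=8, rhs=-15; c'=1/4, d'=-15/8
row 2: denom=8−2·1/4=15/2; d'=(-21−2·-15/8)/(15/2)=-23/10
back: M2=-23/10
back: M1=-15/8−1/4·-23/10=-13/10
M: M0=0, M1=-13/10, M2=-23/10, M3=0
seg 0: a=0, c=M0/2=0, d=(M1−M0)/(6·2)=-13/120, b=Δ0−h0·(2M0+M1)/6=73/30
seg 1: a=4, c=M1/2=-13/20, d=(M2−M1)/(6·2)=-1/12, b=Δ1−h1·(2M1+M2)/6=17/15
seg 2: a=3, c=M2/2=-23/20, d=(M3−M2)/(6·2)=23/120, b=Δ2−h2·(2M2+M3)/6=-37/15
t_q=5/2 → seg 1, τ=1/2; S=4+17/15·τ+-13/20·τ²+-1/12·τ³=703/160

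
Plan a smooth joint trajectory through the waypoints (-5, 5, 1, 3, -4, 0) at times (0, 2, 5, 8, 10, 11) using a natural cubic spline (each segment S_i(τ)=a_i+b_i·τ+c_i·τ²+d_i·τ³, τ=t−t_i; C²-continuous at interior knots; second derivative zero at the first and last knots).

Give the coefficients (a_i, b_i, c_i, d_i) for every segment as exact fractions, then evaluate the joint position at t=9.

  seg 0: a=-5 b=9400/1419 c=0 d=-2305/5676
  seg 1: a=5 b=2485/1419 c=-2305/946 d=3997/8514
  seg 2: a=1 b=-547/2838 c=846/473 d=-1421/2838
  seg 3: a=3 b=-4229/1419 c=-2571/946 d=13951/11352
  seg 4: a=-4 b=2543/2838 c=8809/1892 d=-8809/5676
S(9) = -5559/3784

Δ: Δ0=5, Δ1=-4/3, Δ2=2/3, Δ3=-7/2, Δ4=4
row 1: diag=10, rhs=-38; c'=3/10, d'=-19/5
row 2: denom=12−3·3/10=111/10; d'=(12−3·-19/5)/(111/10)=78/37
row 3: denom=10−3·10/37=340/37; d'=(-25−3·78/37)/(340/37)=-1159/340
row 4: denom=6−2·37/170=473/85; d'=(45−2·-1159/340)/(473/85)=8809/946
back: M4=8809/946
back: M3=-1159/340−37/170·8809/946=-2571/473
back: M2=78/37−10/37·-2571/473=1692/473
back: M1=-19/5−3/10·1692/473=-2305/473
M: M0=0, M1=-2305/473, M2=1692/473, M3=-2571/473, M4=8809/946, M5=0
seg 0: a=-5, c=M0/2=0, d=(M1−M0)/(6·2)=-2305/5676, b=Δ0−h0·(2M0+M1)/6=9400/1419
seg 1: a=5, c=M1/2=-2305/946, d=(M2−M1)/(6·3)=3997/8514, b=Δ1−h1·(2M1+M2)/6=2485/1419
seg 2: a=1, c=M2/2=846/473, d=(M3−M2)/(6·3)=-1421/2838, b=Δ2−h2·(2M2+M3)/6=-547/2838
seg 3: a=3, c=M3/2=-2571/946, d=(M4−M3)/(6·2)=13951/11352, b=Δ3−h3·(2M3+M4)/6=-4229/1419
seg 4: a=-4, c=M4/2=8809/1892, d=(M5−M4)/(6·1)=-8809/5676, b=Δ4−h4·(2M4+M5)/6=2543/2838
t_q=9 → seg 3, τ=1; S=3+-4229/1419·τ+-2571/946·τ²+13951/11352·τ³=-5559/3784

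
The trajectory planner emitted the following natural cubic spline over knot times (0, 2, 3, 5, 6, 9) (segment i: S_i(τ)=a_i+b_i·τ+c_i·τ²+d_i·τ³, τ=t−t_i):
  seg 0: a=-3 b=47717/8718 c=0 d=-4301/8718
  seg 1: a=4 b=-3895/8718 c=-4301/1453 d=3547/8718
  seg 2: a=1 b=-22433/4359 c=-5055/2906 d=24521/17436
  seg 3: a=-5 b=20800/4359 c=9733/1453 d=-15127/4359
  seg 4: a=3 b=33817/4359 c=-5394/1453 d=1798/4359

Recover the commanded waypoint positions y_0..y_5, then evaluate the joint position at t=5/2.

y_0 = S_0(0) = a_0 = -3
y_1 = S_1(0) = a_1 = 4
y_2 = S_2(0) = a_2 = 1
y_3 = S_3(0) = a_3 = -5
y_4 = S_4(0) = a_4 = 3
y_5 = S_4(3) = 4
t_q=5/2 is in segment 1 (τ=1/2); S_1(τ)=71777/23248

y_0=-3 y_1=4 y_2=1 y_3=-5 y_4=3 y_5=4
S(5/2) = 71777/23248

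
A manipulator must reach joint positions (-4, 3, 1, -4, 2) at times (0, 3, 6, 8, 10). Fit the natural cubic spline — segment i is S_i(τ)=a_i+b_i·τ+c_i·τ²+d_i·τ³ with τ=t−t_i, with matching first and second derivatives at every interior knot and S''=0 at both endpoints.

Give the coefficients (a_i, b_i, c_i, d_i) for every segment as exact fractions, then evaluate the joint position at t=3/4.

Δ: Δ0=7/3, Δ1=-2/3, Δ2=-5/2, Δ3=3
row 1: diag=12, rhs=-18; c'=1/4, d'=-3/2
row 2: denom=10−3·1/4=37/4; d'=(-11−3·-3/2)/(37/4)=-26/37
row 3: denom=8−2·8/37=280/37; d'=(33−2·-26/37)/(280/37)=1273/280
back: M3=1273/280
back: M2=-26/37−8/37·1273/280=-59/35
back: M1=-3/2−1/4·-59/35=-151/140
M: M0=0, M1=-151/140, M2=-59/35, M3=1273/280, M4=0
seg 0: a=-4, c=M0/2=0, d=(M1−M0)/(6·3)=-151/2520, b=Δ0−h0·(2M0+M1)/6=2413/840
seg 1: a=3, c=M1/2=-151/280, d=(M2−M1)/(6·3)=-17/504, b=Δ1−h1·(2M1+M2)/6=527/420
seg 2: a=1, c=M2/2=-59/70, d=(M3−M2)/(6·2)=349/672, b=Δ2−h2·(2M2+M3)/6=-347/120
seg 3: a=-4, c=M3/2=1273/560, d=(M4−M3)/(6·2)=-1273/3360, b=Δ3−h3·(2M3+M4)/6=-13/420
t_q=3/4 → seg 0, τ=3/4; S=-4+2413/840·τ+0·τ²+-151/2520·τ³=-6705/3584

  seg 0: a=-4 b=2413/840 c=0 d=-151/2520
  seg 1: a=3 b=527/420 c=-151/280 d=-17/504
  seg 2: a=1 b=-347/120 c=-59/70 d=349/672
  seg 3: a=-4 b=-13/420 c=1273/560 d=-1273/3360
S(3/4) = -6705/3584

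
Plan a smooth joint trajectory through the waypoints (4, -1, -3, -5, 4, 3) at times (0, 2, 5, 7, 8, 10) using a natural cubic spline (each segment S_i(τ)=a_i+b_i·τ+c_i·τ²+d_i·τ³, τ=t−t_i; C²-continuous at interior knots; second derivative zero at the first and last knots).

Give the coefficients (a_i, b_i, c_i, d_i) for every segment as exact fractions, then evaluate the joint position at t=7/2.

Δ: Δ0=-5/2, Δ1=-2/3, Δ2=-1, Δ3=9, Δ4=-1/2
row 1: diag=10, rhs=11; c'=3/10, d'=11/10
row 2: denom=10−3·3/10=91/10; d'=(-2−3·11/10)/(91/10)=-53/91
row 3: denom=6−2·20/91=506/91; d'=(60−2·-53/91)/(506/91)=11
row 4: denom=6−1·91/506=2945/506; d'=(-57−1·11)/(2945/506)=-34408/2945
back: M4=-34408/2945
back: M3=11−91/506·-34408/2945=38583/2945
back: M2=-53/91−20/91·38583/2945=-2039/589
back: M1=11/10−3/10·-2039/589=6298/2945
M: M0=0, M1=6298/2945, M2=-2039/589, M3=38583/2945, M4=-34408/2945, M5=0
seg 0: a=4, c=M0/2=0, d=(M1−M0)/(6·2)=3149/17670, b=Δ0−h0·(2M0+M1)/6=-56771/17670
seg 1: a=-1, c=M1/2=3149/2945, d=(M2−M1)/(6·3)=-16493/53010, b=Δ1−h1·(2M1+M2)/6=-18983/17670
seg 2: a=-3, c=M2/2=-2039/1178, d=(M3−M2)/(6·2)=24389/17670, b=Δ2−h2·(2M2+M3)/6=-27028/8835
seg 3: a=-5, c=M3/2=38583/5890, d=(M4−M3)/(6·1)=-72991/17670, b=Δ3−h3·(2M3+M4)/6=58136/8835
seg 4: a=4, c=M4/2=-17204/2945, d=(M5−M4)/(6·2)=8602/8835, b=Δ4−h4·(2M4+M5)/6=128797/17670
t_q=7/2 → seg 1, τ=3/2; S=-1+-18983/17670·τ+3149/2945·τ²+-16493/53010·τ³=-59167/47120

  seg 0: a=4 b=-56771/17670 c=0 d=3149/17670
  seg 1: a=-1 b=-18983/17670 c=3149/2945 d=-16493/53010
  seg 2: a=-3 b=-27028/8835 c=-2039/1178 d=24389/17670
  seg 3: a=-5 b=58136/8835 c=38583/5890 d=-72991/17670
  seg 4: a=4 b=128797/17670 c=-17204/2945 d=8602/8835
S(7/2) = -59167/47120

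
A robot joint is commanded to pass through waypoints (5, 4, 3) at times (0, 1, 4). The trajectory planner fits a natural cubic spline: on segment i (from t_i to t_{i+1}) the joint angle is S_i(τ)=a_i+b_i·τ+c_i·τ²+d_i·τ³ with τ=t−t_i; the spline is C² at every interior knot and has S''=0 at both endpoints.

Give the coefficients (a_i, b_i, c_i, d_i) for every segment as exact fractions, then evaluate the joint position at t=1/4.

  seg 0: a=5 b=-13/12 c=0 d=1/12
  seg 1: a=4 b=-5/6 c=1/4 d=-1/36
S(1/4) = 1211/256

Δ: Δ0=-1, Δ1=-1/3
row 1: diag=8, rhs=4; c'=3/8, d'=1/2
back: M1=1/2
M: M0=0, M1=1/2, M2=0
seg 0: a=5, c=M0/2=0, d=(M1−M0)/(6·1)=1/12, b=Δ0−h0·(2M0+M1)/6=-13/12
seg 1: a=4, c=M1/2=1/4, d=(M2−M1)/(6·3)=-1/36, b=Δ1−h1·(2M1+M2)/6=-5/6
t_q=1/4 → seg 0, τ=1/4; S=5+-13/12·τ+0·τ²+1/12·τ³=1211/256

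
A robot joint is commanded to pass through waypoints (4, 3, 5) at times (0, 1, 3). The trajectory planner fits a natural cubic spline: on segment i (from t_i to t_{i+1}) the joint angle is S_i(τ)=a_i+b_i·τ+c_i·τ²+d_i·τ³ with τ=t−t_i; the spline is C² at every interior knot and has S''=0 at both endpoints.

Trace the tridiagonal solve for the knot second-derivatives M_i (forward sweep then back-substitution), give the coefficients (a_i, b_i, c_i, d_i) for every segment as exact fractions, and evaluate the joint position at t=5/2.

  seg 0: a=4 b=-4/3 c=0 d=1/3
  seg 1: a=3 b=-1/3 c=1 d=-1/6
S(5/2) = 67/16

Δ: Δ0=-1, Δ1=1
row 1: diag=6, rhs=12; c'=1/3, d'=2
back: M1=2
M: M0=0, M1=2, M2=0
seg 0: a=4, c=M0/2=0, d=(M1−M0)/(6·1)=1/3, b=Δ0−h0·(2M0+M1)/6=-4/3
seg 1: a=3, c=M1/2=1, d=(M2−M1)/(6·2)=-1/6, b=Δ1−h1·(2M1+M2)/6=-1/3
t_q=5/2 → seg 1, τ=3/2; S=3+-1/3·τ+1·τ²+-1/6·τ³=67/16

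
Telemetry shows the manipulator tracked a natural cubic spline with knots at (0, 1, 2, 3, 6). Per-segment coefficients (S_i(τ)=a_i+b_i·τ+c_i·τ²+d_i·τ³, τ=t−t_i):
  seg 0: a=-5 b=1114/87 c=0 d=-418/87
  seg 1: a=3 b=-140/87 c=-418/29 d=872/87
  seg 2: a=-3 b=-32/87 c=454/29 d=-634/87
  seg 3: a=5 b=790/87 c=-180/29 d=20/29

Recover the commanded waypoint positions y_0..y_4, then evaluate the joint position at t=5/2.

y_0=-5 y_1=3 y_2=-3 y_3=5 y_4=-5
S(5/2) = -21/116

y_0 = S_0(0) = a_0 = -5
y_1 = S_1(0) = a_1 = 3
y_2 = S_2(0) = a_2 = -3
y_3 = S_3(0) = a_3 = 5
y_4 = S_3(3) = -5
t_q=5/2 is in segment 2 (τ=1/2); S_2(τ)=-21/116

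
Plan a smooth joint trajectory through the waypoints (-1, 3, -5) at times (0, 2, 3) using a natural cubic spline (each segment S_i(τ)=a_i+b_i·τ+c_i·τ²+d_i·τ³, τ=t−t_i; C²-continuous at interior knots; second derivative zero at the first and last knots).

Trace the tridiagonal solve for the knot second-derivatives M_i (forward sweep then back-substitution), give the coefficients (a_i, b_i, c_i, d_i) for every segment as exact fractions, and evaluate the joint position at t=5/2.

Δ: Δ0=2, Δ1=-8
row 1: diag=6, rhs=-60; c'=1/6, d'=-10
back: M1=-10
M: M0=0, M1=-10, M2=0
seg 0: a=-1, c=M0/2=0, d=(M1−M0)/(6·2)=-5/6, b=Δ0−h0·(2M0+M1)/6=16/3
seg 1: a=3, c=M1/2=-5, d=(M2−M1)/(6·1)=5/3, b=Δ1−h1·(2M1+M2)/6=-14/3
t_q=5/2 → seg 1, τ=1/2; S=3+-14/3·τ+-5·τ²+5/3·τ³=-3/8

  seg 0: a=-1 b=16/3 c=0 d=-5/6
  seg 1: a=3 b=-14/3 c=-5 d=5/3
S(5/2) = -3/8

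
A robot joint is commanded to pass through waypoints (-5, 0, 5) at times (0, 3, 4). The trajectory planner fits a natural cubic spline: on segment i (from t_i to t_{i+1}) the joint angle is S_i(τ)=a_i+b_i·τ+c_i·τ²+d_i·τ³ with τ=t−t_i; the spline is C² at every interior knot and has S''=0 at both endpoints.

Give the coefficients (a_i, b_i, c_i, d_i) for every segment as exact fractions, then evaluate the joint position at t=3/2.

  seg 0: a=-5 b=5/12 c=0 d=5/36
  seg 1: a=0 b=25/6 c=5/4 d=-5/12
S(3/2) = -125/32

Δ: Δ0=5/3, Δ1=5
row 1: diag=8, rhs=20; c'=1/8, d'=5/2
back: M1=5/2
M: M0=0, M1=5/2, M2=0
seg 0: a=-5, c=M0/2=0, d=(M1−M0)/(6·3)=5/36, b=Δ0−h0·(2M0+M1)/6=5/12
seg 1: a=0, c=M1/2=5/4, d=(M2−M1)/(6·1)=-5/12, b=Δ1−h1·(2M1+M2)/6=25/6
t_q=3/2 → seg 0, τ=3/2; S=-5+5/12·τ+0·τ²+5/36·τ³=-125/32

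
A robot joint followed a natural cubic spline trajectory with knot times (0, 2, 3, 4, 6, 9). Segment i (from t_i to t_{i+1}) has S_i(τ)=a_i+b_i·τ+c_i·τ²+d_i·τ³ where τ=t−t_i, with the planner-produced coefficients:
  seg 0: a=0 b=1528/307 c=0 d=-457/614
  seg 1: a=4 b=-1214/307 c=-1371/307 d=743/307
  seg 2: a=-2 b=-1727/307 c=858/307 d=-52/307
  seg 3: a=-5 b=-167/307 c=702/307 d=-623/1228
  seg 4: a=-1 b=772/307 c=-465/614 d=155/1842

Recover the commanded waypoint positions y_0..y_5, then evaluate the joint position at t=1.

y_0 = S_0(0) = a_0 = 0
y_1 = S_1(0) = a_1 = 4
y_2 = S_2(0) = a_2 = -2
y_3 = S_3(0) = a_3 = -5
y_4 = S_4(0) = a_4 = -1
y_5 = S_4(3) = 2
t_q=1 is in segment 0 (τ=1); S_0(τ)=2599/614

y_0=0 y_1=4 y_2=-2 y_3=-5 y_4=-1 y_5=2
S(1) = 2599/614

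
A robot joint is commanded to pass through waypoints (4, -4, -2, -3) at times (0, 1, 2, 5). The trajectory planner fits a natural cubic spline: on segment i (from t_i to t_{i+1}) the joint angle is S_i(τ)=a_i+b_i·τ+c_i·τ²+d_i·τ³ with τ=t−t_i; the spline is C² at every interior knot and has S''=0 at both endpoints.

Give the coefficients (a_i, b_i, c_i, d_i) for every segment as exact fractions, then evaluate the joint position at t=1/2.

  seg 0: a=4 b=-991/93 c=0 d=247/93
  seg 1: a=-4 b=-250/93 c=247/31 d=-305/93
  seg 2: a=-2 b=317/93 c=-58/31 d=58/279
S(1/2) = -247/248

Δ: Δ0=-8, Δ1=2, Δ2=-1/3
row 1: diag=4, rhs=60; c'=1/4, d'=15
row 2: denom=8−1·1/4=31/4; d'=(-14−1·15)/(31/4)=-116/31
back: M2=-116/31
back: M1=15−1/4·-116/31=494/31
M: M0=0, M1=494/31, M2=-116/31, M3=0
seg 0: a=4, c=M0/2=0, d=(M1−M0)/(6·1)=247/93, b=Δ0−h0·(2M0+M1)/6=-991/93
seg 1: a=-4, c=M1/2=247/31, d=(M2−M1)/(6·1)=-305/93, b=Δ1−h1·(2M1+M2)/6=-250/93
seg 2: a=-2, c=M2/2=-58/31, d=(M3−M2)/(6·3)=58/279, b=Δ2−h2·(2M2+M3)/6=317/93
t_q=1/2 → seg 0, τ=1/2; S=4+-991/93·τ+0·τ²+247/93·τ³=-247/248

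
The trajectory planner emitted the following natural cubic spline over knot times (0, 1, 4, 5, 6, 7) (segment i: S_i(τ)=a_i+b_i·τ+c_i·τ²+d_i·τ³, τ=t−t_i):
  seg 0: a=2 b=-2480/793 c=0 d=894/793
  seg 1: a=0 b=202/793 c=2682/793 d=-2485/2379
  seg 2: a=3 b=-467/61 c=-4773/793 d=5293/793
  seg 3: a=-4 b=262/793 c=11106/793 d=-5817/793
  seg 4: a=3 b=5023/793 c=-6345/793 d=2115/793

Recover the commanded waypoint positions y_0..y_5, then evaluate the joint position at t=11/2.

y_0=2 y_1=0 y_2=3 y_3=-4 y_4=3 y_5=4
S(11/2) = -7933/6344

y_0 = S_0(0) = a_0 = 2
y_1 = S_1(0) = a_1 = 0
y_2 = S_2(0) = a_2 = 3
y_3 = S_3(0) = a_3 = -4
y_4 = S_4(0) = a_4 = 3
y_5 = S_4(1) = 4
t_q=11/2 is in segment 3 (τ=1/2); S_3(τ)=-7933/6344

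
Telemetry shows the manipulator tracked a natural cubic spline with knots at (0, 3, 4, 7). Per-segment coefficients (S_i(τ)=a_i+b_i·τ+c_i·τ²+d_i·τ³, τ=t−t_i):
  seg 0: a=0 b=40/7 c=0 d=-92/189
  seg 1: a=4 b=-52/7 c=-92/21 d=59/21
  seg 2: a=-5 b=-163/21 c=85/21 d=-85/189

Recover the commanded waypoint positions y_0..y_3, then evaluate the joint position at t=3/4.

y_0 = S_0(0) = a_0 = 0
y_1 = S_1(0) = a_1 = 4
y_2 = S_2(0) = a_2 = -5
y_3 = S_2(3) = -4
t_q=3/4 is in segment 0 (τ=3/4); S_0(τ)=457/112

y_0=0 y_1=4 y_2=-5 y_3=-4
S(3/4) = 457/112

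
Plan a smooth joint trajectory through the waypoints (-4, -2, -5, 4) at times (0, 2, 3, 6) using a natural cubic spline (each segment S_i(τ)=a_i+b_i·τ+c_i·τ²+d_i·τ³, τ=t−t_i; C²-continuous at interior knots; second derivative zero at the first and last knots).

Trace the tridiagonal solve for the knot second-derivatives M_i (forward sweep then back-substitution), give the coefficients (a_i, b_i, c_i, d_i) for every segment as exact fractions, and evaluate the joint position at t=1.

Δ: Δ0=1, Δ1=-3, Δ2=3
row 1: diag=6, rhs=-24; c'=1/6, d'=-4
row 2: denom=8−1·1/6=47/6; d'=(36−1·-4)/(47/6)=240/47
back: M2=240/47
back: M1=-4−1/6·240/47=-228/47
M: M0=0, M1=-228/47, M2=240/47, M3=0
seg 0: a=-4, c=M0/2=0, d=(M1−M0)/(6·2)=-19/47, b=Δ0−h0·(2M0+M1)/6=123/47
seg 1: a=-2, c=M1/2=-114/47, d=(M2−M1)/(6·1)=78/47, b=Δ1−h1·(2M1+M2)/6=-105/47
seg 2: a=-5, c=M2/2=120/47, d=(M3−M2)/(6·3)=-40/141, b=Δ2−h2·(2M2+M3)/6=-99/47
t_q=1 → seg 0, τ=1; S=-4+123/47·τ+0·τ²+-19/47·τ³=-84/47

  seg 0: a=-4 b=123/47 c=0 d=-19/47
  seg 1: a=-2 b=-105/47 c=-114/47 d=78/47
  seg 2: a=-5 b=-99/47 c=120/47 d=-40/141
S(1) = -84/47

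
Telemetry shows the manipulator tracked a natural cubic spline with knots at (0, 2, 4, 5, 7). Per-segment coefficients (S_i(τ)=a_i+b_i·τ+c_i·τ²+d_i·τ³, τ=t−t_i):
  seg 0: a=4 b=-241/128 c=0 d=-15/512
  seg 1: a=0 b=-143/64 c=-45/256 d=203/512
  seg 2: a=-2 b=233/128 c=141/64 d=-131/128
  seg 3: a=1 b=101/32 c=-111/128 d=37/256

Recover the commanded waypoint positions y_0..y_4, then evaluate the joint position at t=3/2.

y_0 = S_0(0) = a_0 = 4
y_1 = S_1(0) = a_1 = 0
y_2 = S_2(0) = a_2 = -2
y_3 = S_3(0) = a_3 = 1
y_4 = S_3(2) = 5
t_q=3/2 is in segment 0 (τ=3/2); S_0(τ)=4411/4096

y_0=4 y_1=0 y_2=-2 y_3=1 y_4=5
S(3/2) = 4411/4096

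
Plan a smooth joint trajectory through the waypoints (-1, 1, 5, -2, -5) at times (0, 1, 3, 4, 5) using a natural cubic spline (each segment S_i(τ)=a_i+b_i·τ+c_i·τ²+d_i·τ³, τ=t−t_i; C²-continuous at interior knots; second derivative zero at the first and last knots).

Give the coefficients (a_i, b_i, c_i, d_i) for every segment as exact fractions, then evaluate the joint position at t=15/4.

  seg 0: a=-1 b=82/61 c=0 d=40/61
  seg 1: a=1 b=202/61 c=120/61 d=-80/61
  seg 2: a=5 b=-278/61 c=-360/61 d=211/61
  seg 3: a=-2 b=-365/61 c=273/61 d=-91/61
S(15/4) = -1087/3904

Δ: Δ0=2, Δ1=2, Δ2=-7, Δ3=-3
row 1: diag=6, rhs=0; c'=1/3, d'=0
row 2: denom=6−2·1/3=16/3; d'=(-54−2·0)/(16/3)=-81/8
row 3: denom=4−1·3/16=61/16; d'=(24−1·-81/8)/(61/16)=546/61
back: M3=546/61
back: M2=-81/8−3/16·546/61=-720/61
back: M1=0−1/3·-720/61=240/61
M: M0=0, M1=240/61, M2=-720/61, M3=546/61, M4=0
seg 0: a=-1, c=M0/2=0, d=(M1−M0)/(6·1)=40/61, b=Δ0−h0·(2M0+M1)/6=82/61
seg 1: a=1, c=M1/2=120/61, d=(M2−M1)/(6·2)=-80/61, b=Δ1−h1·(2M1+M2)/6=202/61
seg 2: a=5, c=M2/2=-360/61, d=(M3−M2)/(6·1)=211/61, b=Δ2−h2·(2M2+M3)/6=-278/61
seg 3: a=-2, c=M3/2=273/61, d=(M4−M3)/(6·1)=-91/61, b=Δ3−h3·(2M3+M4)/6=-365/61
t_q=15/4 → seg 2, τ=3/4; S=5+-278/61·τ+-360/61·τ²+211/61·τ³=-1087/3904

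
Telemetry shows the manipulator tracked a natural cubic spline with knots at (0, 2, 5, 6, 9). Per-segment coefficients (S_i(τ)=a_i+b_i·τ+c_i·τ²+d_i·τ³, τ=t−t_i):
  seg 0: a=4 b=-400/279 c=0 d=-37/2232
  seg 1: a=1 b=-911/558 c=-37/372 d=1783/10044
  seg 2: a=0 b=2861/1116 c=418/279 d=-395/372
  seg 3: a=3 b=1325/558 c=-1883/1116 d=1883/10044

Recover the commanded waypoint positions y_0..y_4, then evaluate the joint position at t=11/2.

y_0 = S_0(0) = a_0 = 4
y_1 = S_1(0) = a_1 = 1
y_2 = S_2(0) = a_2 = 0
y_3 = S_3(0) = a_3 = 3
y_4 = S_3(3) = 0
t_q=11/2 is in segment 2 (τ=1/2); S_2(τ)=13603/8928

y_0=4 y_1=1 y_2=0 y_3=3 y_4=0
S(11/2) = 13603/8928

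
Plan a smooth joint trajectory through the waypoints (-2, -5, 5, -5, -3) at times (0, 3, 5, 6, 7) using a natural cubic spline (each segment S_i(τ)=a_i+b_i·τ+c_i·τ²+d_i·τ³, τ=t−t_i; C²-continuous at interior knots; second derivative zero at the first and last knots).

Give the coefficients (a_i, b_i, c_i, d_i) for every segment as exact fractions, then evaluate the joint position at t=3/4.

Δ: Δ0=-1, Δ1=5, Δ2=-10, Δ3=2
row 1: diag=10, rhs=36; c'=1/5, d'=18/5
row 2: denom=6−2·1/5=28/5; d'=(-90−2·18/5)/(28/5)=-243/14
row 3: denom=4−1·5/28=107/28; d'=(72−1·-243/14)/(107/28)=2502/107
back: M3=2502/107
back: M2=-243/14−5/28·2502/107=-2304/107
back: M1=18/5−1/5·-2304/107=846/107
M: M0=0, M1=846/107, M2=-2304/107, M3=2502/107, M4=0
seg 0: a=-2, c=M0/2=0, d=(M1−M0)/(6·3)=47/107, b=Δ0−h0·(2M0+M1)/6=-530/107
seg 1: a=-5, c=M1/2=423/107, d=(M2−M1)/(6·2)=-525/214, b=Δ1−h1·(2M1+M2)/6=739/107
seg 2: a=5, c=M2/2=-1152/107, d=(M3−M2)/(6·1)=801/107, b=Δ2−h2·(2M2+M3)/6=-719/107
seg 3: a=-5, c=M3/2=1251/107, d=(M4−M3)/(6·1)=-417/107, b=Δ3−h3·(2M3+M4)/6=-620/107
t_q=3/4 → seg 0, τ=3/4; S=-2+-530/107·τ+0·τ²+47/107·τ³=-37867/6848

  seg 0: a=-2 b=-530/107 c=0 d=47/107
  seg 1: a=-5 b=739/107 c=423/107 d=-525/214
  seg 2: a=5 b=-719/107 c=-1152/107 d=801/107
  seg 3: a=-5 b=-620/107 c=1251/107 d=-417/107
S(3/4) = -37867/6848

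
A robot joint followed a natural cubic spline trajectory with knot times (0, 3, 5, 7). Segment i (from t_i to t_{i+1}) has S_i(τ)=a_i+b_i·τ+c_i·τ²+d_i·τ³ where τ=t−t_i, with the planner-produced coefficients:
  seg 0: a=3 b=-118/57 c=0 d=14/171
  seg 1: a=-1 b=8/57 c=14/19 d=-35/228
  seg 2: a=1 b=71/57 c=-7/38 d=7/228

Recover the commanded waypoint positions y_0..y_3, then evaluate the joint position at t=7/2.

y_0=3 y_1=-1 y_2=1 y_3=3
S(7/2) = -465/608

y_0 = S_0(0) = a_0 = 3
y_1 = S_1(0) = a_1 = -1
y_2 = S_2(0) = a_2 = 1
y_3 = S_2(2) = 3
t_q=7/2 is in segment 1 (τ=1/2); S_1(τ)=-465/608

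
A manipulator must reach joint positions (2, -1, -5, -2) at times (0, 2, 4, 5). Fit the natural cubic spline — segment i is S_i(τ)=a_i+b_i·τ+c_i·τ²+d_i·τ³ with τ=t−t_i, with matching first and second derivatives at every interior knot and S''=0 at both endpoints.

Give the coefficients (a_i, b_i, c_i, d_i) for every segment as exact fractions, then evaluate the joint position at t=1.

  seg 0: a=2 b=-10/11 c=0 d=-13/88
  seg 1: a=-1 b=-59/22 c=-39/44 d=27/44
  seg 2: a=-5 b=25/22 c=123/44 d=-41/44
S(1) = 83/88

Δ: Δ0=-3/2, Δ1=-2, Δ2=3
row 1: diag=8, rhs=-3; c'=1/4, d'=-3/8
row 2: denom=6−2·1/4=11/2; d'=(30−2·-3/8)/(11/2)=123/22
back: M2=123/22
back: M1=-3/8−1/4·123/22=-39/22
M: M0=0, M1=-39/22, M2=123/22, M3=0
seg 0: a=2, c=M0/2=0, d=(M1−M0)/(6·2)=-13/88, b=Δ0−h0·(2M0+M1)/6=-10/11
seg 1: a=-1, c=M1/2=-39/44, d=(M2−M1)/(6·2)=27/44, b=Δ1−h1·(2M1+M2)/6=-59/22
seg 2: a=-5, c=M2/2=123/44, d=(M3−M2)/(6·1)=-41/44, b=Δ2−h2·(2M2+M3)/6=25/22
t_q=1 → seg 0, τ=1; S=2+-10/11·τ+0·τ²+-13/88·τ³=83/88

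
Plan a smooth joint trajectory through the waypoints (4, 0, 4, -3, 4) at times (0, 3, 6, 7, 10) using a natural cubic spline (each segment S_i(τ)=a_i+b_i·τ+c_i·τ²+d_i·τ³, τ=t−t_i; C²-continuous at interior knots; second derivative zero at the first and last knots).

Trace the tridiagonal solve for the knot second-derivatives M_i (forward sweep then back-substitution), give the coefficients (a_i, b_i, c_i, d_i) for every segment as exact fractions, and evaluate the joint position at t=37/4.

  seg 0: a=4 b=-175/57 c=0 d=11/57
  seg 1: a=0 b=122/57 c=33/19 d=-343/513
  seg 2: a=4 b=-313/57 c=-244/57 d=158/57
  seg 3: a=-3 b=-109/19 c=230/57 d=-230/513
S(37/4) = -357/608

Δ: Δ0=-4/3, Δ1=4/3, Δ2=-7, Δ3=7/3
row 1: diag=12, rhs=16; c'=1/4, d'=4/3
row 2: denom=8−3·1/4=29/4; d'=(-50−3·4/3)/(29/4)=-216/29
row 3: denom=8−1·4/29=228/29; d'=(56−1·-216/29)/(228/29)=460/57
back: M3=460/57
back: M2=-216/29−4/29·460/57=-488/57
back: M1=4/3−1/4·-488/57=66/19
M: M0=0, M1=66/19, M2=-488/57, M3=460/57, M4=0
seg 0: a=4, c=M0/2=0, d=(M1−M0)/(6·3)=11/57, b=Δ0−h0·(2M0+M1)/6=-175/57
seg 1: a=0, c=M1/2=33/19, d=(M2−M1)/(6·3)=-343/513, b=Δ1−h1·(2M1+M2)/6=122/57
seg 2: a=4, c=M2/2=-244/57, d=(M3−M2)/(6·1)=158/57, b=Δ2−h2·(2M2+M3)/6=-313/57
seg 3: a=-3, c=M3/2=230/57, d=(M4−M3)/(6·3)=-230/513, b=Δ3−h3·(2M3+M4)/6=-109/19
t_q=37/4 → seg 3, τ=9/4; S=-3+-109/19·τ+230/57·τ²+-230/513·τ³=-357/608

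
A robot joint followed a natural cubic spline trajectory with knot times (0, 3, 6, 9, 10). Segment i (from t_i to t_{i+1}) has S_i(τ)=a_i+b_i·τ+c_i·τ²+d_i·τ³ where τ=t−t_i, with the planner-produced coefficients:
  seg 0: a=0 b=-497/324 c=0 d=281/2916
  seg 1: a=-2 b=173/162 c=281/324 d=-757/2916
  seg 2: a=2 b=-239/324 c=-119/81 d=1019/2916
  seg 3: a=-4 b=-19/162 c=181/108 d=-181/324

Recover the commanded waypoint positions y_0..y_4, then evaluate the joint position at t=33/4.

y_0 = S_0(0) = a_0 = 0
y_1 = S_1(0) = a_1 = -2
y_2 = S_2(0) = a_2 = 2
y_3 = S_3(0) = a_3 = -4
y_4 = S_3(1) = -3
t_q=33/4 is in segment 2 (τ=9/4); S_2(τ)=-7181/2304

y_0=0 y_1=-2 y_2=2 y_3=-4 y_4=-3
S(33/4) = -7181/2304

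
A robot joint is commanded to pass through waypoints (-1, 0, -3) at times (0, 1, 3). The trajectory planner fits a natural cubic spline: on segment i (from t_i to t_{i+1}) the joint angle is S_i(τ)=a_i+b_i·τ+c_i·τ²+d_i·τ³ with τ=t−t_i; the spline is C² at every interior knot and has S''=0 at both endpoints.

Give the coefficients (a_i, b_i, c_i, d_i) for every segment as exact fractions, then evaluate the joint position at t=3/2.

  seg 0: a=-1 b=17/12 c=0 d=-5/12
  seg 1: a=0 b=1/6 c=-5/4 d=5/24
S(3/2) = -13/64

Δ: Δ0=1, Δ1=-3/2
row 1: diag=6, rhs=-15; c'=1/3, d'=-5/2
back: M1=-5/2
M: M0=0, M1=-5/2, M2=0
seg 0: a=-1, c=M0/2=0, d=(M1−M0)/(6·1)=-5/12, b=Δ0−h0·(2M0+M1)/6=17/12
seg 1: a=0, c=M1/2=-5/4, d=(M2−M1)/(6·2)=5/24, b=Δ1−h1·(2M1+M2)/6=1/6
t_q=3/2 → seg 1, τ=1/2; S=0+1/6·τ+-5/4·τ²+5/24·τ³=-13/64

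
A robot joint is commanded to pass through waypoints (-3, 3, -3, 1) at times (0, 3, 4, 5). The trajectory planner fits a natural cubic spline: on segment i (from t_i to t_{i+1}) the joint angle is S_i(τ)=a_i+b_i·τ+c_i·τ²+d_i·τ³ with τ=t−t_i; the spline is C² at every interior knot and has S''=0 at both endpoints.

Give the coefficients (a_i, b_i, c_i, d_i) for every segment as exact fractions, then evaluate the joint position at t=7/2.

  seg 0: a=-3 b=188/31 c=0 d=-14/31
  seg 1: a=3 b=-190/31 c=-126/31 d=130/31
  seg 2: a=-3 b=-52/31 c=264/31 d=-88/31
S(7/2) = -69/124

Δ: Δ0=2, Δ1=-6, Δ2=4
row 1: diag=8, rhs=-48; c'=1/8, d'=-6
row 2: denom=4−1·1/8=31/8; d'=(60−1·-6)/(31/8)=528/31
back: M2=528/31
back: M1=-6−1/8·528/31=-252/31
M: M0=0, M1=-252/31, M2=528/31, M3=0
seg 0: a=-3, c=M0/2=0, d=(M1−M0)/(6·3)=-14/31, b=Δ0−h0·(2M0+M1)/6=188/31
seg 1: a=3, c=M1/2=-126/31, d=(M2−M1)/(6·1)=130/31, b=Δ1−h1·(2M1+M2)/6=-190/31
seg 2: a=-3, c=M2/2=264/31, d=(M3−M2)/(6·1)=-88/31, b=Δ2−h2·(2M2+M3)/6=-52/31
t_q=7/2 → seg 1, τ=1/2; S=3+-190/31·τ+-126/31·τ²+130/31·τ³=-69/124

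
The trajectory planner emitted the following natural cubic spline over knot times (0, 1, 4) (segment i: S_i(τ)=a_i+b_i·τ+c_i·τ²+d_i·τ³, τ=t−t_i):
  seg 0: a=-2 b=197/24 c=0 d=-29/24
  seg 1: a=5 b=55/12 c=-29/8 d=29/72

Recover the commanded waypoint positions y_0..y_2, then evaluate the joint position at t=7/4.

y_0=-2 y_1=5 y_2=-3
S(7/4) = 3363/512

y_0 = S_0(0) = a_0 = -2
y_1 = S_1(0) = a_1 = 5
y_2 = S_1(3) = -3
t_q=7/4 is in segment 1 (τ=3/4); S_1(τ)=3363/512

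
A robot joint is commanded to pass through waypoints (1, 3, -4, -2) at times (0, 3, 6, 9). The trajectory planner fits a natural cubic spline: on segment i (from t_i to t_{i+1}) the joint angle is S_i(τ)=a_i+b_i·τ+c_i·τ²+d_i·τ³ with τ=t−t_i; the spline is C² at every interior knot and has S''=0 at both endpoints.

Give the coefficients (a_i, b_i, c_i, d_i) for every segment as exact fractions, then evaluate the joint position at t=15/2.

  seg 0: a=1 b=5/3 c=0 d=-1/9
  seg 1: a=3 b=-4/3 c=-1 d=2/9
  seg 2: a=-4 b=-4/3 c=1 d=-1/9
S(15/2) = -33/8

Δ: Δ0=2/3, Δ1=-7/3, Δ2=2/3
row 1: diag=12, rhs=-18; c'=1/4, d'=-3/2
row 2: denom=12−3·1/4=45/4; d'=(18−3·-3/2)/(45/4)=2
back: M2=2
back: M1=-3/2−1/4·2=-2
M: M0=0, M1=-2, M2=2, M3=0
seg 0: a=1, c=M0/2=0, d=(M1−M0)/(6·3)=-1/9, b=Δ0−h0·(2M0+M1)/6=5/3
seg 1: a=3, c=M1/2=-1, d=(M2−M1)/(6·3)=2/9, b=Δ1−h1·(2M1+M2)/6=-4/3
seg 2: a=-4, c=M2/2=1, d=(M3−M2)/(6·3)=-1/9, b=Δ2−h2·(2M2+M3)/6=-4/3
t_q=15/2 → seg 2, τ=3/2; S=-4+-4/3·τ+1·τ²+-1/9·τ³=-33/8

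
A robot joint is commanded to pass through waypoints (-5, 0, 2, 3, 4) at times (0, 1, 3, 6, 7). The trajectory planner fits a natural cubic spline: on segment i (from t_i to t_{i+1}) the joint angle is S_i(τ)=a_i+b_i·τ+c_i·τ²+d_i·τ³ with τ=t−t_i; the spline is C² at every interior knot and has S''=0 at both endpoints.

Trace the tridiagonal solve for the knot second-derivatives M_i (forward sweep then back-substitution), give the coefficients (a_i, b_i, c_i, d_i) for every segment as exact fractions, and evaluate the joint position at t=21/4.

Δ: Δ0=5, Δ1=1, Δ2=1/3, Δ3=1
row 1: diag=6, rhs=-24; c'=1/3, d'=-4
row 2: denom=10−2·1/3=28/3; d'=(-4−2·-4)/(28/3)=3/7
row 3: denom=8−3·9/28=197/28; d'=(4−3·3/7)/(197/28)=76/197
back: M3=76/197
back: M2=3/7−9/28·76/197=60/197
back: M1=-4−1/3·60/197=-808/197
M: M0=0, M1=-808/197, M2=60/197, M3=76/197, M4=0
seg 0: a=-5, c=M0/2=0, d=(M1−M0)/(6·1)=-404/591, b=Δ0−h0·(2M0+M1)/6=3359/591
seg 1: a=0, c=M1/2=-404/197, d=(M2−M1)/(6·2)=217/591, b=Δ1−h1·(2M1+M2)/6=2147/591
seg 2: a=2, c=M2/2=30/197, d=(M3−M2)/(6·3)=8/1773, b=Δ2−h2·(2M2+M3)/6=-97/591
seg 3: a=3, c=M3/2=38/197, d=(M4−M3)/(6·1)=-38/591, b=Δ3−h3·(2M3+M4)/6=515/591
t_q=21/4 → seg 2, τ=9/4; S=2+-97/591·τ+30/197·τ²+8/1773·τ³=1933/788

  seg 0: a=-5 b=3359/591 c=0 d=-404/591
  seg 1: a=0 b=2147/591 c=-404/197 d=217/591
  seg 2: a=2 b=-97/591 c=30/197 d=8/1773
  seg 3: a=3 b=515/591 c=38/197 d=-38/591
S(21/4) = 1933/788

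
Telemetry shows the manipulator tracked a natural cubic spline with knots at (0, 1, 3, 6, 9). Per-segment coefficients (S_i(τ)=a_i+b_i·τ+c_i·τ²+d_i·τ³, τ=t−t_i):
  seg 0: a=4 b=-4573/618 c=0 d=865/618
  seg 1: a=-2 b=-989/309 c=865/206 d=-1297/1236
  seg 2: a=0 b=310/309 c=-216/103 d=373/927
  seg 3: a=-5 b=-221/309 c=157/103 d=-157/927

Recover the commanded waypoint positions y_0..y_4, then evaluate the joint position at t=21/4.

y_0 = S_0(0) = a_0 = 4
y_1 = S_1(0) = a_1 = -2
y_2 = S_2(0) = a_2 = 0
y_3 = S_3(0) = a_3 = -5
y_4 = S_3(3) = 2
t_q=21/4 is in segment 2 (τ=9/4); S_2(τ)=-24891/6592

y_0=4 y_1=-2 y_2=0 y_3=-5 y_4=2
S(21/4) = -24891/6592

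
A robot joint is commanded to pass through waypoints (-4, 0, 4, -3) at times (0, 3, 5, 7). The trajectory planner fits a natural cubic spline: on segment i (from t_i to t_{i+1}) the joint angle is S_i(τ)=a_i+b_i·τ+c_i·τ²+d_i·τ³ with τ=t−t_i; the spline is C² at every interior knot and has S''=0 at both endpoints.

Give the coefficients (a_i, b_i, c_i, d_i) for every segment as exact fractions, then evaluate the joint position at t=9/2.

Δ: Δ0=4/3, Δ1=2, Δ2=-7/2
row 1: diag=10, rhs=4; c'=1/5, d'=2/5
row 2: denom=8−2·1/5=38/5; d'=(-33−2·2/5)/(38/5)=-169/38
back: M2=-169/38
back: M1=2/5−1/5·-169/38=49/38
M: M0=0, M1=49/38, M2=-169/38, M3=0
seg 0: a=-4, c=M0/2=0, d=(M1−M0)/(6·3)=49/684, b=Δ0−h0·(2M0+M1)/6=157/228
seg 1: a=0, c=M1/2=49/76, d=(M2−M1)/(6·2)=-109/228, b=Δ1−h1·(2M1+M2)/6=299/114
seg 2: a=4, c=M2/2=-169/76, d=(M3−M2)/(6·2)=169/456, b=Δ2−h2·(2M2+M3)/6=-61/114
t_q=9/2 → seg 1, τ=3/2; S=0+299/114·τ+49/76·τ²+-109/228·τ³=2293/608

  seg 0: a=-4 b=157/228 c=0 d=49/684
  seg 1: a=0 b=299/114 c=49/76 d=-109/228
  seg 2: a=4 b=-61/114 c=-169/76 d=169/456
S(9/2) = 2293/608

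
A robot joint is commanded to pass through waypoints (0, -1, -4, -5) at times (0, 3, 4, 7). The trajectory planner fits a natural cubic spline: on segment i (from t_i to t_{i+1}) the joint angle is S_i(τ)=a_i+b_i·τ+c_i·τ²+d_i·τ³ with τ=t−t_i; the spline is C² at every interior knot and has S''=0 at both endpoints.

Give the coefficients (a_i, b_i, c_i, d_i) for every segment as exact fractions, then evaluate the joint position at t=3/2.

  seg 0: a=0 b=17/21 c=0 d=-8/63
  seg 1: a=-1 b=-55/21 c=-8/7 d=16/21
  seg 2: a=-4 b=-55/21 c=8/7 d=-8/63
S(3/2) = 11/14

Δ: Δ0=-1/3, Δ1=-3, Δ2=-1/3
row 1: diag=8, rhs=-16; c'=1/8, d'=-2
row 2: denom=8−1·1/8=63/8; d'=(16−1·-2)/(63/8)=16/7
back: M2=16/7
back: M1=-2−1/8·16/7=-16/7
M: M0=0, M1=-16/7, M2=16/7, M3=0
seg 0: a=0, c=M0/2=0, d=(M1−M0)/(6·3)=-8/63, b=Δ0−h0·(2M0+M1)/6=17/21
seg 1: a=-1, c=M1/2=-8/7, d=(M2−M1)/(6·1)=16/21, b=Δ1−h1·(2M1+M2)/6=-55/21
seg 2: a=-4, c=M2/2=8/7, d=(M3−M2)/(6·3)=-8/63, b=Δ2−h2·(2M2+M3)/6=-55/21
t_q=3/2 → seg 0, τ=3/2; S=0+17/21·τ+0·τ²+-8/63·τ³=11/14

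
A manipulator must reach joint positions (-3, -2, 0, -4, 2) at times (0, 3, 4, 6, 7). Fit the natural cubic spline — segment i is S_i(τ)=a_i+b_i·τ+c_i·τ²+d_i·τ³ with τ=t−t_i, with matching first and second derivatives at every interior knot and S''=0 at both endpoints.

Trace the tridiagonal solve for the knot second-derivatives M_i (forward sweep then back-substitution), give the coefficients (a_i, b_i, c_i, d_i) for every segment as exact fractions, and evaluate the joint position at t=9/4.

  seg 0: a=-3 b=-59/75 c=0 d=28/225
  seg 1: a=-2 b=193/75 c=28/25 d=-127/75
  seg 2: a=0 b=-4/15 c=-99/25 d=116/75
  seg 3: a=-4 b=184/75 c=133/25 d=-133/75
S(9/4) = -1341/400

Δ: Δ0=1/3, Δ1=2, Δ2=-2, Δ3=6
row 1: diag=8, rhs=10; c'=1/8, d'=5/4
row 2: denom=6−1·1/8=47/8; d'=(-24−1·5/4)/(47/8)=-202/47
row 3: denom=6−2·16/47=250/47; d'=(48−2·-202/47)/(250/47)=266/25
back: M3=266/25
back: M2=-202/47−16/47·266/25=-198/25
back: M1=5/4−1/8·-198/25=56/25
M: M0=0, M1=56/25, M2=-198/25, M3=266/25, M4=0
seg 0: a=-3, c=M0/2=0, d=(M1−M0)/(6·3)=28/225, b=Δ0−h0·(2M0+M1)/6=-59/75
seg 1: a=-2, c=M1/2=28/25, d=(M2−M1)/(6·1)=-127/75, b=Δ1−h1·(2M1+M2)/6=193/75
seg 2: a=0, c=M2/2=-99/25, d=(M3−M2)/(6·2)=116/75, b=Δ2−h2·(2M2+M3)/6=-4/15
seg 3: a=-4, c=M3/2=133/25, d=(M4−M3)/(6·1)=-133/75, b=Δ3−h3·(2M3+M4)/6=184/75
t_q=9/4 → seg 0, τ=9/4; S=-3+-59/75·τ+0·τ²+28/225·τ³=-1341/400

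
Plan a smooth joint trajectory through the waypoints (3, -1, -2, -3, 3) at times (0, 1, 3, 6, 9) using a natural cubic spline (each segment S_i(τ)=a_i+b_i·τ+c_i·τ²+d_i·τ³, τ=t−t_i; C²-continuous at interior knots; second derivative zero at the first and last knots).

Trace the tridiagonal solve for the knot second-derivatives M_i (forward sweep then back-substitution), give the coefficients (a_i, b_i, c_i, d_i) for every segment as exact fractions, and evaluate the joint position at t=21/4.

Δ: Δ0=-4, Δ1=-1/2, Δ2=-1/3, Δ3=2
row 1: diag=6, rhs=21; c'=1/3, d'=7/2
row 2: denom=10−2·1/3=28/3; d'=(1−2·7/2)/(28/3)=-9/14
row 3: denom=12−3·9/28=309/28; d'=(14−3·-9/14)/(309/28)=446/309
back: M3=446/309
back: M2=-9/14−9/28·446/309=-114/103
back: M1=7/2−1/3·-114/103=797/206
M: M0=0, M1=797/206, M2=-114/103, M3=446/309, M4=0
seg 0: a=3, c=M0/2=0, d=(M1−M0)/(6·1)=797/1236, b=Δ0−h0·(2M0+M1)/6=-5741/1236
seg 1: a=-1, c=M1/2=797/412, d=(M2−M1)/(6·2)=-1025/2472, b=Δ1−h1·(2M1+M2)/6=-1675/618
seg 2: a=-2, c=M2/2=-57/103, d=(M3−M2)/(6·3)=394/2781, b=Δ2−h2·(2M2+M3)/6=16/309
seg 3: a=-3, c=M3/2=223/309, d=(M4−M3)/(6·3)=-223/2781, b=Δ3−h3·(2M3+M4)/6=172/309
t_q=21/4 → seg 2, τ=9/4; S=-2+16/309·τ+-57/103·τ²+394/2781·τ³=-10123/3296

  seg 0: a=3 b=-5741/1236 c=0 d=797/1236
  seg 1: a=-1 b=-1675/618 c=797/412 d=-1025/2472
  seg 2: a=-2 b=16/309 c=-57/103 d=394/2781
  seg 3: a=-3 b=172/309 c=223/309 d=-223/2781
S(21/4) = -10123/3296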